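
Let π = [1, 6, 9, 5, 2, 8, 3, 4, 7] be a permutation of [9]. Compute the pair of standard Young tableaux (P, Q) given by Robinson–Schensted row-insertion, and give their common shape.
P = [1, 2, 3, 4, 7] / [5, 8] / [6, 9];  Q = [1, 2, 3, 8, 9] / [4, 6] / [5, 7];  common shape = (5, 2, 2)

Row-insert the values π_1, π_2, … into P one at a time, bumping the leftmost entry strictly greater than the inserted value down to the next row. The recording tableau Q records, in position (i, j), the step at which that cell was added to P.
  Insert 1 (step 1): P = [1];  Q = [1]
  Insert 6 (step 2): P = [1, 6];  Q = [1, 2]
  Insert 9 (step 3): P = [1, 6, 9];  Q = [1, 2, 3]
  Insert 5 (step 4): P = [1, 5, 9] / [6];  Q = [1, 2, 3] / [4]
  Insert 2 (step 5): P = [1, 2, 9] / [5] / [6];  Q = [1, 2, 3] / [4] / [5]
  Insert 8 (step 6): P = [1, 2, 8] / [5, 9] / [6];  Q = [1, 2, 3] / [4, 6] / [5]
  Insert 3 (step 7): P = [1, 2, 3] / [5, 8] / [6, 9];  Q = [1, 2, 3] / [4, 6] / [5, 7]
  Insert 4 (step 8): P = [1, 2, 3, 4] / [5, 8] / [6, 9];  Q = [1, 2, 3, 8] / [4, 6] / [5, 7]
  Insert 7 (step 9): P = [1, 2, 3, 4, 7] / [5, 8] / [6, 9];  Q = [1, 2, 3, 8, 9] / [4, 6] / [5, 7]
Final shape: (5, 2, 2).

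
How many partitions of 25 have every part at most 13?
p(25, parts ≤ 13) = 1763

Use the recurrence p(n, m) = p(n, m−1) + p(n−m, m): either the largest part is < m (count p(n, m−1)) or the largest part is exactly m (remove one copy of m, count p(n−m, m)). With p(0, ·) = 1 this gives p(25, parts ≤ 13) = 1763. (By conjugating Young diagrams, this also counts partitions of 25 into at most 13 parts.)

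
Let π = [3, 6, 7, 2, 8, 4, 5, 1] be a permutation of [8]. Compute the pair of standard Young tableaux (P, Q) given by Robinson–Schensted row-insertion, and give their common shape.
P = [1, 4, 5, 8] / [2, 6, 7] / [3];  Q = [1, 2, 3, 5] / [4, 6, 7] / [8];  common shape = (4, 3, 1)

Row-insert the values π_1, π_2, … into P one at a time, bumping the leftmost entry strictly greater than the inserted value down to the next row. The recording tableau Q records, in position (i, j), the step at which that cell was added to P.
  Insert 3 (step 1): P = [3];  Q = [1]
  Insert 6 (step 2): P = [3, 6];  Q = [1, 2]
  Insert 7 (step 3): P = [3, 6, 7];  Q = [1, 2, 3]
  Insert 2 (step 4): P = [2, 6, 7] / [3];  Q = [1, 2, 3] / [4]
  Insert 8 (step 5): P = [2, 6, 7, 8] / [3];  Q = [1, 2, 3, 5] / [4]
  Insert 4 (step 6): P = [2, 4, 7, 8] / [3, 6];  Q = [1, 2, 3, 5] / [4, 6]
  Insert 5 (step 7): P = [2, 4, 5, 8] / [3, 6, 7];  Q = [1, 2, 3, 5] / [4, 6, 7]
  Insert 1 (step 8): P = [1, 4, 5, 8] / [2, 6, 7] / [3];  Q = [1, 2, 3, 5] / [4, 6, 7] / [8]
Final shape: (4, 3, 1).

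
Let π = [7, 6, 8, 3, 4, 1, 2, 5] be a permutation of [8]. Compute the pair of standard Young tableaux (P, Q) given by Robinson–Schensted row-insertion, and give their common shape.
P = [1, 2, 5] / [3, 4] / [6, 8] / [7];  Q = [1, 3, 8] / [2, 5] / [4, 7] / [6];  common shape = (3, 2, 2, 1)

Row-insert the values π_1, π_2, … into P one at a time, bumping the leftmost entry strictly greater than the inserted value down to the next row. The recording tableau Q records, in position (i, j), the step at which that cell was added to P.
  Insert 7 (step 1): P = [7];  Q = [1]
  Insert 6 (step 2): P = [6] / [7];  Q = [1] / [2]
  Insert 8 (step 3): P = [6, 8] / [7];  Q = [1, 3] / [2]
  Insert 3 (step 4): P = [3, 8] / [6] / [7];  Q = [1, 3] / [2] / [4]
  Insert 4 (step 5): P = [3, 4] / [6, 8] / [7];  Q = [1, 3] / [2, 5] / [4]
  Insert 1 (step 6): P = [1, 4] / [3, 8] / [6] / [7];  Q = [1, 3] / [2, 5] / [4] / [6]
  Insert 2 (step 7): P = [1, 2] / [3, 4] / [6, 8] / [7];  Q = [1, 3] / [2, 5] / [4, 7] / [6]
  Insert 5 (step 8): P = [1, 2, 5] / [3, 4] / [6, 8] / [7];  Q = [1, 3, 8] / [2, 5] / [4, 7] / [6]
Final shape: (3, 2, 2, 1).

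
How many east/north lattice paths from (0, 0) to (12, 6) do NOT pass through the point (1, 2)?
Number of paths = 14469

Total paths from (0, 0) to (12, 6): C(18, 12) = 18564. Paths through (1, 2): (paths (0, 0) → (1, 2)) × (paths (1, 2) → (12, 6)) = C(3, 1) · C(15, 11) = 3 · 1365 = 4095. Avoidance count = 18564 − 4095 = 14469.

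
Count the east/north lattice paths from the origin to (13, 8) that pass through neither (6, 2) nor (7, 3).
Number of paths = 125874

Inclusion–exclusion. Total paths: C(21, 13) = 203490. Through P₁: C(8, 6)·C(13, 7) = 48048. Through P₂: C(10, 7)·C(11, 6) = 55440. Since P₁ is strictly southwest of P₂, a monotone path through both must visit P₁ then P₂; paths through both = C(8, 6)·C(2, 1)·C(11, 6) = 25872. Avoid both = 203490 − 48048 − 55440 + 25872 = 125874.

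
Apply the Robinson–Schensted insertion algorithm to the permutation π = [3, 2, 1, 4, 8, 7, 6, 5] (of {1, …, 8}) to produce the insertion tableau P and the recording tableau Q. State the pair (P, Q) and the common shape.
P = [1, 4, 5] / [2, 6] / [3, 7] / [8];  Q = [1, 4, 5] / [2, 6] / [3, 7] / [8];  common shape = (3, 2, 2, 1)

Row-insert the values π_1, π_2, … into P one at a time, bumping the leftmost entry strictly greater than the inserted value down to the next row. The recording tableau Q records, in position (i, j), the step at which that cell was added to P.
  Insert 3 (step 1): P = [3];  Q = [1]
  Insert 2 (step 2): P = [2] / [3];  Q = [1] / [2]
  Insert 1 (step 3): P = [1] / [2] / [3];  Q = [1] / [2] / [3]
  Insert 4 (step 4): P = [1, 4] / [2] / [3];  Q = [1, 4] / [2] / [3]
  Insert 8 (step 5): P = [1, 4, 8] / [2] / [3];  Q = [1, 4, 5] / [2] / [3]
  Insert 7 (step 6): P = [1, 4, 7] / [2, 8] / [3];  Q = [1, 4, 5] / [2, 6] / [3]
  Insert 6 (step 7): P = [1, 4, 6] / [2, 7] / [3, 8];  Q = [1, 4, 5] / [2, 6] / [3, 7]
  Insert 5 (step 8): P = [1, 4, 5] / [2, 6] / [3, 7] / [8];  Q = [1, 4, 5] / [2, 6] / [3, 7] / [8]
Final shape: (3, 2, 2, 1).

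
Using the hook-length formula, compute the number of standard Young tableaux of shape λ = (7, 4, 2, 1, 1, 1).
# SYT of shape (7, 4, 2, 1, 1, 1) = 630630

Hook-length formula: f^λ = n! / Π hook(c), product over all cells c of the Young diagram. For λ = (7, 4, 2, 1, 1, 1), n = 16 boxes. Hook lengths by row (left-to-right, top-to-bottom): [12, 8, 6, 5, 3, 2, 1]; [8, 4, 2, 1]; [5, 1]; [3]; [2]; [1]. Product of hooks = 33177600. So f^λ = 16! / 33177600 = 20922789888000 / 33177600 = 630630.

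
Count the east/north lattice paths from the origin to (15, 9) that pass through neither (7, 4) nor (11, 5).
Number of paths = 692534

Inclusion–exclusion. Total paths: C(24, 15) = 1307504. Through P₁: C(11, 7)·C(13, 8) = 424710. Through P₂: C(16, 11)·C(8, 4) = 305760. Since P₁ is strictly southwest of P₂, a monotone path through both must visit P₁ then P₂; paths through both = C(11, 7)·C(5, 4)·C(8, 4) = 115500. Avoid both = 1307504 − 424710 − 305760 + 115500 = 692534.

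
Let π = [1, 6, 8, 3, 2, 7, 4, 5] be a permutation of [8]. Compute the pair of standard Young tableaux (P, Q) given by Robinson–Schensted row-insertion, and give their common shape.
P = [1, 2, 4, 5] / [3, 7] / [6, 8];  Q = [1, 2, 3, 8] / [4, 6] / [5, 7];  common shape = (4, 2, 2)

Row-insert the values π_1, π_2, … into P one at a time, bumping the leftmost entry strictly greater than the inserted value down to the next row. The recording tableau Q records, in position (i, j), the step at which that cell was added to P.
  Insert 1 (step 1): P = [1];  Q = [1]
  Insert 6 (step 2): P = [1, 6];  Q = [1, 2]
  Insert 8 (step 3): P = [1, 6, 8];  Q = [1, 2, 3]
  Insert 3 (step 4): P = [1, 3, 8] / [6];  Q = [1, 2, 3] / [4]
  Insert 2 (step 5): P = [1, 2, 8] / [3] / [6];  Q = [1, 2, 3] / [4] / [5]
  Insert 7 (step 6): P = [1, 2, 7] / [3, 8] / [6];  Q = [1, 2, 3] / [4, 6] / [5]
  Insert 4 (step 7): P = [1, 2, 4] / [3, 7] / [6, 8];  Q = [1, 2, 3] / [4, 6] / [5, 7]
  Insert 5 (step 8): P = [1, 2, 4, 5] / [3, 7] / [6, 8];  Q = [1, 2, 3, 8] / [4, 6] / [5, 7]
Final shape: (4, 2, 2).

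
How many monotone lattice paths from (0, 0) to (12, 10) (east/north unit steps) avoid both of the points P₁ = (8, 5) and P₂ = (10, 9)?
Number of paths = 265265

Inclusion–exclusion. Total paths: C(22, 12) = 646646. Through P₁: C(13, 8)·C(9, 4) = 162162. Through P₂: C(19, 10)·C(3, 2) = 277134. Since P₁ is strictly southwest of P₂, a monotone path through both must visit P₁ then P₂; paths through both = C(13, 8)·C(6, 2)·C(3, 2) = 57915. Avoid both = 646646 − 162162 − 277134 + 57915 = 265265.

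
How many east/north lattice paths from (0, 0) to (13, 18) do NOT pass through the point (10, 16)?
Number of paths = 153135725

Total paths from (0, 0) to (13, 18): C(31, 13) = 206253075. Paths through (10, 16): (paths (0, 0) → (10, 16)) × (paths (10, 16) → (13, 18)) = C(26, 10) · C(5, 3) = 5311735 · 10 = 53117350. Avoidance count = 206253075 − 53117350 = 153135725.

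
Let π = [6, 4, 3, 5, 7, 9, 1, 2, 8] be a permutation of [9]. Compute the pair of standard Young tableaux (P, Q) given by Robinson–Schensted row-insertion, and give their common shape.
P = [1, 2, 7, 8] / [3, 5, 9] / [4] / [6];  Q = [1, 4, 5, 6] / [2, 8, 9] / [3] / [7];  common shape = (4, 3, 1, 1)

Row-insert the values π_1, π_2, … into P one at a time, bumping the leftmost entry strictly greater than the inserted value down to the next row. The recording tableau Q records, in position (i, j), the step at which that cell was added to P.
  Insert 6 (step 1): P = [6];  Q = [1]
  Insert 4 (step 2): P = [4] / [6];  Q = [1] / [2]
  Insert 3 (step 3): P = [3] / [4] / [6];  Q = [1] / [2] / [3]
  Insert 5 (step 4): P = [3, 5] / [4] / [6];  Q = [1, 4] / [2] / [3]
  Insert 7 (step 5): P = [3, 5, 7] / [4] / [6];  Q = [1, 4, 5] / [2] / [3]
  Insert 9 (step 6): P = [3, 5, 7, 9] / [4] / [6];  Q = [1, 4, 5, 6] / [2] / [3]
  Insert 1 (step 7): P = [1, 5, 7, 9] / [3] / [4] / [6];  Q = [1, 4, 5, 6] / [2] / [3] / [7]
  Insert 2 (step 8): P = [1, 2, 7, 9] / [3, 5] / [4] / [6];  Q = [1, 4, 5, 6] / [2, 8] / [3] / [7]
  Insert 8 (step 9): P = [1, 2, 7, 8] / [3, 5, 9] / [4] / [6];  Q = [1, 4, 5, 6] / [2, 8, 9] / [3] / [7]
Final shape: (4, 3, 1, 1).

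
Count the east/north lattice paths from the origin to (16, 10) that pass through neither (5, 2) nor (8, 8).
Number of paths = 3224743

Inclusion–exclusion. Total paths: C(26, 16) = 5311735. Through P₁: C(7, 5)·C(19, 11) = 1587222. Through P₂: C(16, 8)·C(10, 8) = 579150. Since P₁ is strictly southwest of P₂, a monotone path through both must visit P₁ then P₂; paths through both = C(7, 5)·C(9, 3)·C(10, 8) = 79380. Avoid both = 5311735 − 1587222 − 579150 + 79380 = 3224743.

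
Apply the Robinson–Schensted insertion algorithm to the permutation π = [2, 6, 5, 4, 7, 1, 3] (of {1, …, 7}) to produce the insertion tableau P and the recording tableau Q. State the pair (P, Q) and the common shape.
P = [1, 3, 7] / [2, 4] / [5] / [6];  Q = [1, 2, 5] / [3, 7] / [4] / [6];  common shape = (3, 2, 1, 1)

Row-insert the values π_1, π_2, … into P one at a time, bumping the leftmost entry strictly greater than the inserted value down to the next row. The recording tableau Q records, in position (i, j), the step at which that cell was added to P.
  Insert 2 (step 1): P = [2];  Q = [1]
  Insert 6 (step 2): P = [2, 6];  Q = [1, 2]
  Insert 5 (step 3): P = [2, 5] / [6];  Q = [1, 2] / [3]
  Insert 4 (step 4): P = [2, 4] / [5] / [6];  Q = [1, 2] / [3] / [4]
  Insert 7 (step 5): P = [2, 4, 7] / [5] / [6];  Q = [1, 2, 5] / [3] / [4]
  Insert 1 (step 6): P = [1, 4, 7] / [2] / [5] / [6];  Q = [1, 2, 5] / [3] / [4] / [6]
  Insert 3 (step 7): P = [1, 3, 7] / [2, 4] / [5] / [6];  Q = [1, 2, 5] / [3, 7] / [4] / [6]
Final shape: (3, 2, 1, 1).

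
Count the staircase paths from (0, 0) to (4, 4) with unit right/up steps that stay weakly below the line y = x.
C_4 = 14

These NE paths below the diagonal are counted by the Catalan number C_n = (1/(n + 1)) · C(2n, n). For n = 4: C_4 = (1/5) · C(8, 4) = 70/5 = 14.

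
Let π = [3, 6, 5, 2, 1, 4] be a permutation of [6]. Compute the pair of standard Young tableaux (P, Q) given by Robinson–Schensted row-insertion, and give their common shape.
P = [1, 4] / [2, 5] / [3] / [6];  Q = [1, 2] / [3, 6] / [4] / [5];  common shape = (2, 2, 1, 1)

Row-insert the values π_1, π_2, … into P one at a time, bumping the leftmost entry strictly greater than the inserted value down to the next row. The recording tableau Q records, in position (i, j), the step at which that cell was added to P.
  Insert 3 (step 1): P = [3];  Q = [1]
  Insert 6 (step 2): P = [3, 6];  Q = [1, 2]
  Insert 5 (step 3): P = [3, 5] / [6];  Q = [1, 2] / [3]
  Insert 2 (step 4): P = [2, 5] / [3] / [6];  Q = [1, 2] / [3] / [4]
  Insert 1 (step 5): P = [1, 5] / [2] / [3] / [6];  Q = [1, 2] / [3] / [4] / [5]
  Insert 4 (step 6): P = [1, 4] / [2, 5] / [3] / [6];  Q = [1, 2] / [3, 6] / [4] / [5]
Final shape: (2, 2, 1, 1).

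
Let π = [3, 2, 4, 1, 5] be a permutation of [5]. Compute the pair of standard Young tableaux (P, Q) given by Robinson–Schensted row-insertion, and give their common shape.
P = [1, 4, 5] / [2] / [3];  Q = [1, 3, 5] / [2] / [4];  common shape = (3, 1, 1)

Row-insert the values π_1, π_2, … into P one at a time, bumping the leftmost entry strictly greater than the inserted value down to the next row. The recording tableau Q records, in position (i, j), the step at which that cell was added to P.
  Insert 3 (step 1): P = [3];  Q = [1]
  Insert 2 (step 2): P = [2] / [3];  Q = [1] / [2]
  Insert 4 (step 3): P = [2, 4] / [3];  Q = [1, 3] / [2]
  Insert 1 (step 4): P = [1, 4] / [2] / [3];  Q = [1, 3] / [2] / [4]
  Insert 5 (step 5): P = [1, 4, 5] / [2] / [3];  Q = [1, 3, 5] / [2] / [4]
Final shape: (3, 1, 1).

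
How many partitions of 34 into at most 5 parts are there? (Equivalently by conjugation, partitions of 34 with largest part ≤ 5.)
p(34, parts ≤ 5) = 1014

Use the recurrence p(n, m) = p(n, m−1) + p(n−m, m): either the largest part is < m (count p(n, m−1)) or the largest part is exactly m (remove one copy of m, count p(n−m, m)). With p(0, ·) = 1 this gives p(34, parts ≤ 5) = 1014. (By conjugating Young diagrams, this also counts partitions of 34 into at most 5 parts.)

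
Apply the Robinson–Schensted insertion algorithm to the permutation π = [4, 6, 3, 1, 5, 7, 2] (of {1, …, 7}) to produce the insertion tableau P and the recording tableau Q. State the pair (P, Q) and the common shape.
P = [1, 2, 7] / [3, 5] / [4, 6];  Q = [1, 2, 6] / [3, 5] / [4, 7];  common shape = (3, 2, 2)

Row-insert the values π_1, π_2, … into P one at a time, bumping the leftmost entry strictly greater than the inserted value down to the next row. The recording tableau Q records, in position (i, j), the step at which that cell was added to P.
  Insert 4 (step 1): P = [4];  Q = [1]
  Insert 6 (step 2): P = [4, 6];  Q = [1, 2]
  Insert 3 (step 3): P = [3, 6] / [4];  Q = [1, 2] / [3]
  Insert 1 (step 4): P = [1, 6] / [3] / [4];  Q = [1, 2] / [3] / [4]
  Insert 5 (step 5): P = [1, 5] / [3, 6] / [4];  Q = [1, 2] / [3, 5] / [4]
  Insert 7 (step 6): P = [1, 5, 7] / [3, 6] / [4];  Q = [1, 2, 6] / [3, 5] / [4]
  Insert 2 (step 7): P = [1, 2, 7] / [3, 5] / [4, 6];  Q = [1, 2, 6] / [3, 5] / [4, 7]
Final shape: (3, 2, 2).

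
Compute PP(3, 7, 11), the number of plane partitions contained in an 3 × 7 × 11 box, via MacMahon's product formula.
PP(3, 7, 11) = 431621592480

Evaluate the triple product over i = 1..3, j = 1..7, k = 1..11. The factors are (2/1) · (3/2) · (4/3) · (5/4) · (6/5) · (7/6) · (8/7) · (9/8) · … (231 factors total). The numerators and denominators telescope so the product is an integer; carrying out the multiplication exactly gives PP(3, 7, 11) = 431621592480.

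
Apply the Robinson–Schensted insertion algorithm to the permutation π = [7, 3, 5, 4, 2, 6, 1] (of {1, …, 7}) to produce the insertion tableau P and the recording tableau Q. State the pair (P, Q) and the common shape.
P = [1, 4, 6] / [2] / [3] / [5] / [7];  Q = [1, 3, 6] / [2] / [4] / [5] / [7];  common shape = (3, 1, 1, 1, 1)

Row-insert the values π_1, π_2, … into P one at a time, bumping the leftmost entry strictly greater than the inserted value down to the next row. The recording tableau Q records, in position (i, j), the step at which that cell was added to P.
  Insert 7 (step 1): P = [7];  Q = [1]
  Insert 3 (step 2): P = [3] / [7];  Q = [1] / [2]
  Insert 5 (step 3): P = [3, 5] / [7];  Q = [1, 3] / [2]
  Insert 4 (step 4): P = [3, 4] / [5] / [7];  Q = [1, 3] / [2] / [4]
  Insert 2 (step 5): P = [2, 4] / [3] / [5] / [7];  Q = [1, 3] / [2] / [4] / [5]
  Insert 6 (step 6): P = [2, 4, 6] / [3] / [5] / [7];  Q = [1, 3, 6] / [2] / [4] / [5]
  Insert 1 (step 7): P = [1, 4, 6] / [2] / [3] / [5] / [7];  Q = [1, 3, 6] / [2] / [4] / [5] / [7]
Final shape: (3, 1, 1, 1, 1).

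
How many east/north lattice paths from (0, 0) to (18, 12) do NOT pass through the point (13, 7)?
Number of paths = 66958185

Total paths from (0, 0) to (18, 12): C(30, 18) = 86493225. Paths through (13, 7): (paths (0, 0) → (13, 7)) × (paths (13, 7) → (18, 12)) = C(20, 13) · C(10, 5) = 77520 · 252 = 19535040. Avoidance count = 86493225 − 19535040 = 66958185.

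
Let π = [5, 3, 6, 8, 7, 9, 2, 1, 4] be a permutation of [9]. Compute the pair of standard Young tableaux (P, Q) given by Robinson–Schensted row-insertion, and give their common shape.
P = [1, 4, 7, 9] / [2, 6] / [3, 8] / [5];  Q = [1, 3, 4, 6] / [2, 5] / [7, 9] / [8];  common shape = (4, 2, 2, 1)

Row-insert the values π_1, π_2, … into P one at a time, bumping the leftmost entry strictly greater than the inserted value down to the next row. The recording tableau Q records, in position (i, j), the step at which that cell was added to P.
  Insert 5 (step 1): P = [5];  Q = [1]
  Insert 3 (step 2): P = [3] / [5];  Q = [1] / [2]
  Insert 6 (step 3): P = [3, 6] / [5];  Q = [1, 3] / [2]
  Insert 8 (step 4): P = [3, 6, 8] / [5];  Q = [1, 3, 4] / [2]
  Insert 7 (step 5): P = [3, 6, 7] / [5, 8];  Q = [1, 3, 4] / [2, 5]
  Insert 9 (step 6): P = [3, 6, 7, 9] / [5, 8];  Q = [1, 3, 4, 6] / [2, 5]
  Insert 2 (step 7): P = [2, 6, 7, 9] / [3, 8] / [5];  Q = [1, 3, 4, 6] / [2, 5] / [7]
  Insert 1 (step 8): P = [1, 6, 7, 9] / [2, 8] / [3] / [5];  Q = [1, 3, 4, 6] / [2, 5] / [7] / [8]
  Insert 4 (step 9): P = [1, 4, 7, 9] / [2, 6] / [3, 8] / [5];  Q = [1, 3, 4, 6] / [2, 5] / [7, 9] / [8]
Final shape: (4, 2, 2, 1).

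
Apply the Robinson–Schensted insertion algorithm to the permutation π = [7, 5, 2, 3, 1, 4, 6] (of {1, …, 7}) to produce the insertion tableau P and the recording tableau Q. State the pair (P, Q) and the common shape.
P = [1, 3, 4, 6] / [2] / [5] / [7];  Q = [1, 4, 6, 7] / [2] / [3] / [5];  common shape = (4, 1, 1, 1)

Row-insert the values π_1, π_2, … into P one at a time, bumping the leftmost entry strictly greater than the inserted value down to the next row. The recording tableau Q records, in position (i, j), the step at which that cell was added to P.
  Insert 7 (step 1): P = [7];  Q = [1]
  Insert 5 (step 2): P = [5] / [7];  Q = [1] / [2]
  Insert 2 (step 3): P = [2] / [5] / [7];  Q = [1] / [2] / [3]
  Insert 3 (step 4): P = [2, 3] / [5] / [7];  Q = [1, 4] / [2] / [3]
  Insert 1 (step 5): P = [1, 3] / [2] / [5] / [7];  Q = [1, 4] / [2] / [3] / [5]
  Insert 4 (step 6): P = [1, 3, 4] / [2] / [5] / [7];  Q = [1, 4, 6] / [2] / [3] / [5]
  Insert 6 (step 7): P = [1, 3, 4, 6] / [2] / [5] / [7];  Q = [1, 4, 6, 7] / [2] / [3] / [5]
Final shape: (4, 1, 1, 1).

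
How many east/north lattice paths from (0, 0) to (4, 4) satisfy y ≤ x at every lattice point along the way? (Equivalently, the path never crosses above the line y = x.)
Number of paths = 14

By the reflection principle (André's argument), the number of monotone paths to (4, 4) with n ≤ m that never go above y = x is C(8, 4) − C(8, 5) = 70 − 56 = 14.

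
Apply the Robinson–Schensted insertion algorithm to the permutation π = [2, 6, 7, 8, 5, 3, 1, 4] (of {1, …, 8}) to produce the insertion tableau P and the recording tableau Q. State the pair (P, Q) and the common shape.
P = [1, 3, 4, 8] / [2, 7] / [5] / [6];  Q = [1, 2, 3, 4] / [5, 8] / [6] / [7];  common shape = (4, 2, 1, 1)

Row-insert the values π_1, π_2, … into P one at a time, bumping the leftmost entry strictly greater than the inserted value down to the next row. The recording tableau Q records, in position (i, j), the step at which that cell was added to P.
  Insert 2 (step 1): P = [2];  Q = [1]
  Insert 6 (step 2): P = [2, 6];  Q = [1, 2]
  Insert 7 (step 3): P = [2, 6, 7];  Q = [1, 2, 3]
  Insert 8 (step 4): P = [2, 6, 7, 8];  Q = [1, 2, 3, 4]
  Insert 5 (step 5): P = [2, 5, 7, 8] / [6];  Q = [1, 2, 3, 4] / [5]
  Insert 3 (step 6): P = [2, 3, 7, 8] / [5] / [6];  Q = [1, 2, 3, 4] / [5] / [6]
  Insert 1 (step 7): P = [1, 3, 7, 8] / [2] / [5] / [6];  Q = [1, 2, 3, 4] / [5] / [6] / [7]
  Insert 4 (step 8): P = [1, 3, 4, 8] / [2, 7] / [5] / [6];  Q = [1, 2, 3, 4] / [5, 8] / [6] / [7]
Final shape: (4, 2, 1, 1).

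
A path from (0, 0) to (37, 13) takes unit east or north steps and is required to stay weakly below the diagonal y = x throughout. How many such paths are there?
Number of paths = 233460867500

By the reflection principle (André's argument), the number of monotone paths to (37, 13) with n ≤ m that never go above y = x is C(50, 37) − C(50, 38) = 354860518600 − 121399651100 = 233460867500.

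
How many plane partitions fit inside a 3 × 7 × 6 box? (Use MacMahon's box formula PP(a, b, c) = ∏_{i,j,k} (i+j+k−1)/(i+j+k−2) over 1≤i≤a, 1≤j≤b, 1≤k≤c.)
PP(3, 7, 6) = 131589315

Evaluate the triple product over i = 1..3, j = 1..7, k = 1..6. The factors are (2/1) · (3/2) · (4/3) · (5/4) · (6/5) · (7/6) · (3/2) · (4/3) · … (126 factors total). The numerators and denominators telescope so the product is an integer; carrying out the multiplication exactly gives PP(3, 7, 6) = 131589315.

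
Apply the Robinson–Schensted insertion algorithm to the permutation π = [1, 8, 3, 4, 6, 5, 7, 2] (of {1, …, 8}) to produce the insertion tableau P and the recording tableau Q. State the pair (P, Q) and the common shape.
P = [1, 2, 4, 5, 7] / [3] / [6] / [8];  Q = [1, 2, 4, 5, 7] / [3] / [6] / [8];  common shape = (5, 1, 1, 1)

Row-insert the values π_1, π_2, … into P one at a time, bumping the leftmost entry strictly greater than the inserted value down to the next row. The recording tableau Q records, in position (i, j), the step at which that cell was added to P.
  Insert 1 (step 1): P = [1];  Q = [1]
  Insert 8 (step 2): P = [1, 8];  Q = [1, 2]
  Insert 3 (step 3): P = [1, 3] / [8];  Q = [1, 2] / [3]
  Insert 4 (step 4): P = [1, 3, 4] / [8];  Q = [1, 2, 4] / [3]
  Insert 6 (step 5): P = [1, 3, 4, 6] / [8];  Q = [1, 2, 4, 5] / [3]
  Insert 5 (step 6): P = [1, 3, 4, 5] / [6] / [8];  Q = [1, 2, 4, 5] / [3] / [6]
  Insert 7 (step 7): P = [1, 3, 4, 5, 7] / [6] / [8];  Q = [1, 2, 4, 5, 7] / [3] / [6]
  Insert 2 (step 8): P = [1, 2, 4, 5, 7] / [3] / [6] / [8];  Q = [1, 2, 4, 5, 7] / [3] / [6] / [8]
Final shape: (5, 1, 1, 1).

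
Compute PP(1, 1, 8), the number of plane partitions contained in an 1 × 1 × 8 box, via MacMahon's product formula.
PP(1, 1, 8) = 9

Evaluate the triple product over i = 1..1, j = 1..1, k = 1..8. The factors are (2/1) · (3/2) · (4/3) · (5/4) · (6/5) · (7/6) · (8/7) · (9/8). The numerators and denominators telescope so the product is an integer; carrying out the multiplication exactly gives PP(1, 1, 8) = 9.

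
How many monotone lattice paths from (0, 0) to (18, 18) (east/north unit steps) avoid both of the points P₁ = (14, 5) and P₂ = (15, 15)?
Number of paths = 5947668420

Inclusion–exclusion. Total paths: C(36, 18) = 9075135300. Through P₁: C(19, 14)·C(17, 4) = 27674640. Through P₂: C(30, 15)·C(6, 3) = 3102350400. Since P₁ is strictly southwest of P₂, a monotone path through both must visit P₁ then P₂; paths through both = C(19, 14)·C(11, 1)·C(6, 3) = 2558160. Avoid both = 9075135300 − 27674640 − 3102350400 + 2558160 = 5947668420.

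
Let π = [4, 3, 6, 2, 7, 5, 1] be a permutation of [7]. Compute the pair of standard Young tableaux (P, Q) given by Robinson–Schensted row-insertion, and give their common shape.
P = [1, 5, 7] / [2, 6] / [3] / [4];  Q = [1, 3, 5] / [2, 6] / [4] / [7];  common shape = (3, 2, 1, 1)

Row-insert the values π_1, π_2, … into P one at a time, bumping the leftmost entry strictly greater than the inserted value down to the next row. The recording tableau Q records, in position (i, j), the step at which that cell was added to P.
  Insert 4 (step 1): P = [4];  Q = [1]
  Insert 3 (step 2): P = [3] / [4];  Q = [1] / [2]
  Insert 6 (step 3): P = [3, 6] / [4];  Q = [1, 3] / [2]
  Insert 2 (step 4): P = [2, 6] / [3] / [4];  Q = [1, 3] / [2] / [4]
  Insert 7 (step 5): P = [2, 6, 7] / [3] / [4];  Q = [1, 3, 5] / [2] / [4]
  Insert 5 (step 6): P = [2, 5, 7] / [3, 6] / [4];  Q = [1, 3, 5] / [2, 6] / [4]
  Insert 1 (step 7): P = [1, 5, 7] / [2, 6] / [3] / [4];  Q = [1, 3, 5] / [2, 6] / [4] / [7]
Final shape: (3, 2, 1, 1).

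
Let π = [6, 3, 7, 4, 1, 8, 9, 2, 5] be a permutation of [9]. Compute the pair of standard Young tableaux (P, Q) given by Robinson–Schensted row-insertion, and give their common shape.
P = [1, 2, 5, 9] / [3, 4, 8] / [6, 7];  Q = [1, 3, 6, 7] / [2, 4, 9] / [5, 8];  common shape = (4, 3, 2)

Row-insert the values π_1, π_2, … into P one at a time, bumping the leftmost entry strictly greater than the inserted value down to the next row. The recording tableau Q records, in position (i, j), the step at which that cell was added to P.
  Insert 6 (step 1): P = [6];  Q = [1]
  Insert 3 (step 2): P = [3] / [6];  Q = [1] / [2]
  Insert 7 (step 3): P = [3, 7] / [6];  Q = [1, 3] / [2]
  Insert 4 (step 4): P = [3, 4] / [6, 7];  Q = [1, 3] / [2, 4]
  Insert 1 (step 5): P = [1, 4] / [3, 7] / [6];  Q = [1, 3] / [2, 4] / [5]
  Insert 8 (step 6): P = [1, 4, 8] / [3, 7] / [6];  Q = [1, 3, 6] / [2, 4] / [5]
  Insert 9 (step 7): P = [1, 4, 8, 9] / [3, 7] / [6];  Q = [1, 3, 6, 7] / [2, 4] / [5]
  Insert 2 (step 8): P = [1, 2, 8, 9] / [3, 4] / [6, 7];  Q = [1, 3, 6, 7] / [2, 4] / [5, 8]
  Insert 5 (step 9): P = [1, 2, 5, 9] / [3, 4, 8] / [6, 7];  Q = [1, 3, 6, 7] / [2, 4, 9] / [5, 8]
Final shape: (4, 3, 2).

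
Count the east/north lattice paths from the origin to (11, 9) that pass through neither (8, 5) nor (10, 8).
Number of paths = 61139

Inclusion–exclusion. Total paths: C(20, 11) = 167960. Through P₁: C(13, 8)·C(7, 3) = 45045. Through P₂: C(18, 10)·C(2, 1) = 87516. Since P₁ is strictly southwest of P₂, a monotone path through both must visit P₁ then P₂; paths through both = C(13, 8)·C(5, 2)·C(2, 1) = 25740. Avoid both = 167960 − 45045 − 87516 + 25740 = 61139.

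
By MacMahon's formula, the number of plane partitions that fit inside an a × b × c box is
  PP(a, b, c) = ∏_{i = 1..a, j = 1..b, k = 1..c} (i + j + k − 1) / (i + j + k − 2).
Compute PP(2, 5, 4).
PP(2, 5, 4) = 5292

Evaluate the triple product over i = 1..2, j = 1..5, k = 1..4. The factors are (2/1) · (3/2) · (4/3) · (5/4) · (3/2) · (4/3) · (5/4) · (6/5) · … (40 factors total). The numerators and denominators telescope so the product is an integer; carrying out the multiplication exactly gives PP(2, 5, 4) = 5292.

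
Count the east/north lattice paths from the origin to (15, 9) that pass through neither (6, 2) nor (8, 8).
Number of paths = 890496

Inclusion–exclusion. Total paths: C(24, 15) = 1307504. Through P₁: C(8, 6)·C(16, 9) = 320320. Through P₂: C(16, 8)·C(8, 7) = 102960. Since P₁ is strictly southwest of P₂, a monotone path through both must visit P₁ then P₂; paths through both = C(8, 6)·C(8, 2)·C(8, 7) = 6272. Avoid both = 1307504 − 320320 − 102960 + 6272 = 890496.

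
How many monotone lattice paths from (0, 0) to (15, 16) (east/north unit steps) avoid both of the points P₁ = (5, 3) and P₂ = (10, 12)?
Number of paths = 169121215

Inclusion–exclusion. Total paths: C(31, 15) = 300540195. Through P₁: C(8, 5)·C(23, 10) = 64067696. Through P₂: C(22, 10)·C(9, 5) = 81477396. Since P₁ is strictly southwest of P₂, a monotone path through both must visit P₁ then P₂; paths through both = C(8, 5)·C(14, 5)·C(9, 5) = 14126112. Avoid both = 300540195 − 64067696 − 81477396 + 14126112 = 169121215.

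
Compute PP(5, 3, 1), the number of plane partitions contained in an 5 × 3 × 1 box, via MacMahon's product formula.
PP(5, 3, 1) = 56

Evaluate the triple product over i = 1..5, j = 1..3, k = 1..1. The factors are (2/1) · (3/2) · (4/3) · (3/2) · (4/3) · (5/4) · (4/3) · (5/4) · … (15 factors total). The numerators and denominators telescope so the product is an integer; carrying out the multiplication exactly gives PP(5, 3, 1) = 56.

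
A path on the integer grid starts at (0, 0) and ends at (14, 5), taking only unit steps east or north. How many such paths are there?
Number of paths = 11628

A monotone lattice path from (0, 0) to (14, 5) consists of 14 east steps and 5 north steps in some order, so it is determined by which 14 of the 19 steps are east. The count is C(19, 14) = 11628.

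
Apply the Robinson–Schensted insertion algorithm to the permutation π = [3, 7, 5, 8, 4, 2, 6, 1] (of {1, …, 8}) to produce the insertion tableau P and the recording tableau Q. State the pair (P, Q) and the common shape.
P = [1, 4, 6] / [2, 8] / [3] / [5] / [7];  Q = [1, 2, 4] / [3, 7] / [5] / [6] / [8];  common shape = (3, 2, 1, 1, 1)

Row-insert the values π_1, π_2, … into P one at a time, bumping the leftmost entry strictly greater than the inserted value down to the next row. The recording tableau Q records, in position (i, j), the step at which that cell was added to P.
  Insert 3 (step 1): P = [3];  Q = [1]
  Insert 7 (step 2): P = [3, 7];  Q = [1, 2]
  Insert 5 (step 3): P = [3, 5] / [7];  Q = [1, 2] / [3]
  Insert 8 (step 4): P = [3, 5, 8] / [7];  Q = [1, 2, 4] / [3]
  Insert 4 (step 5): P = [3, 4, 8] / [5] / [7];  Q = [1, 2, 4] / [3] / [5]
  Insert 2 (step 6): P = [2, 4, 8] / [3] / [5] / [7];  Q = [1, 2, 4] / [3] / [5] / [6]
  Insert 6 (step 7): P = [2, 4, 6] / [3, 8] / [5] / [7];  Q = [1, 2, 4] / [3, 7] / [5] / [6]
  Insert 1 (step 8): P = [1, 4, 6] / [2, 8] / [3] / [5] / [7];  Q = [1, 2, 4] / [3, 7] / [5] / [6] / [8]
Final shape: (3, 2, 1, 1, 1).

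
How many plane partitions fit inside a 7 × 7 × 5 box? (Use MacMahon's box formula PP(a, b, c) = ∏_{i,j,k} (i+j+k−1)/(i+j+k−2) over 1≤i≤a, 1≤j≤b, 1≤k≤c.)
PP(7, 7, 5) = 13710834632352

Evaluate the triple product over i = 1..7, j = 1..7, k = 1..5. The factors are (2/1) · (3/2) · (4/3) · (5/4) · (6/5) · (3/2) · (4/3) · (5/4) · … (245 factors total). The numerators and denominators telescope so the product is an integer; carrying out the multiplication exactly gives PP(7, 7, 5) = 13710834632352.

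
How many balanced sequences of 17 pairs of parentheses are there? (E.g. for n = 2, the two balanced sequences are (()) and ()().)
C_17 = 129644790

These balanced parentheses are counted by the Catalan number C_n = (1/(n + 1)) · C(2n, n). For n = 17: C_17 = (1/18) · C(34, 17) = 2333606220/18 = 129644790.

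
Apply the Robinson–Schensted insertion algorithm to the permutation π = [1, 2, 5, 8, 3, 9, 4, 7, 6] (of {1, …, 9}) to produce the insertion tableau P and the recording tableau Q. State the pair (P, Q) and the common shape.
P = [1, 2, 3, 4, 6] / [5, 7, 9] / [8];  Q = [1, 2, 3, 4, 6] / [5, 7, 8] / [9];  common shape = (5, 3, 1)

Row-insert the values π_1, π_2, … into P one at a time, bumping the leftmost entry strictly greater than the inserted value down to the next row. The recording tableau Q records, in position (i, j), the step at which that cell was added to P.
  Insert 1 (step 1): P = [1];  Q = [1]
  Insert 2 (step 2): P = [1, 2];  Q = [1, 2]
  Insert 5 (step 3): P = [1, 2, 5];  Q = [1, 2, 3]
  Insert 8 (step 4): P = [1, 2, 5, 8];  Q = [1, 2, 3, 4]
  Insert 3 (step 5): P = [1, 2, 3, 8] / [5];  Q = [1, 2, 3, 4] / [5]
  Insert 9 (step 6): P = [1, 2, 3, 8, 9] / [5];  Q = [1, 2, 3, 4, 6] / [5]
  Insert 4 (step 7): P = [1, 2, 3, 4, 9] / [5, 8];  Q = [1, 2, 3, 4, 6] / [5, 7]
  Insert 7 (step 8): P = [1, 2, 3, 4, 7] / [5, 8, 9];  Q = [1, 2, 3, 4, 6] / [5, 7, 8]
  Insert 6 (step 9): P = [1, 2, 3, 4, 6] / [5, 7, 9] / [8];  Q = [1, 2, 3, 4, 6] / [5, 7, 8] / [9]
Final shape: (5, 3, 1).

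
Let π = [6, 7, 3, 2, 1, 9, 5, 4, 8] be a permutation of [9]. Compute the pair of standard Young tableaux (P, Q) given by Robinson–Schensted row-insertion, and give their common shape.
P = [1, 4, 8] / [2, 5, 9] / [3, 7] / [6];  Q = [1, 2, 6] / [3, 7, 9] / [4, 8] / [5];  common shape = (3, 3, 2, 1)

Row-insert the values π_1, π_2, … into P one at a time, bumping the leftmost entry strictly greater than the inserted value down to the next row. The recording tableau Q records, in position (i, j), the step at which that cell was added to P.
  Insert 6 (step 1): P = [6];  Q = [1]
  Insert 7 (step 2): P = [6, 7];  Q = [1, 2]
  Insert 3 (step 3): P = [3, 7] / [6];  Q = [1, 2] / [3]
  Insert 2 (step 4): P = [2, 7] / [3] / [6];  Q = [1, 2] / [3] / [4]
  Insert 1 (step 5): P = [1, 7] / [2] / [3] / [6];  Q = [1, 2] / [3] / [4] / [5]
  Insert 9 (step 6): P = [1, 7, 9] / [2] / [3] / [6];  Q = [1, 2, 6] / [3] / [4] / [5]
  Insert 5 (step 7): P = [1, 5, 9] / [2, 7] / [3] / [6];  Q = [1, 2, 6] / [3, 7] / [4] / [5]
  Insert 4 (step 8): P = [1, 4, 9] / [2, 5] / [3, 7] / [6];  Q = [1, 2, 6] / [3, 7] / [4, 8] / [5]
  Insert 8 (step 9): P = [1, 4, 8] / [2, 5, 9] / [3, 7] / [6];  Q = [1, 2, 6] / [3, 7, 9] / [4, 8] / [5]
Final shape: (3, 3, 2, 1).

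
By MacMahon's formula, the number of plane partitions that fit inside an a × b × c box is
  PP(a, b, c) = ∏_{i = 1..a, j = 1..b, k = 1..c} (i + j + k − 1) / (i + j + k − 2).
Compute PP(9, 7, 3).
PP(9, 7, 3) = 24584605760

Evaluate the triple product over i = 1..9, j = 1..7, k = 1..3. The factors are (2/1) · (3/2) · (4/3) · (3/2) · (4/3) · (5/4) · (4/3) · (5/4) · … (189 factors total). The numerators and denominators telescope so the product is an integer; carrying out the multiplication exactly gives PP(9, 7, 3) = 24584605760.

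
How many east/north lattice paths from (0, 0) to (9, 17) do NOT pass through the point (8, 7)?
Number of paths = 3053765

Total paths from (0, 0) to (9, 17): C(26, 9) = 3124550. Paths through (8, 7): (paths (0, 0) → (8, 7)) × (paths (8, 7) → (9, 17)) = C(15, 8) · C(11, 1) = 6435 · 11 = 70785. Avoidance count = 3124550 − 70785 = 3053765.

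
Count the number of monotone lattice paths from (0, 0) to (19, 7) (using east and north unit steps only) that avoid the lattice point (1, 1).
Number of paths = 388608

Total paths from (0, 0) to (19, 7): C(26, 19) = 657800. Paths through (1, 1): (paths (0, 0) → (1, 1)) × (paths (1, 1) → (19, 7)) = C(2, 1) · C(24, 18) = 2 · 134596 = 269192. Avoidance count = 657800 − 269192 = 388608.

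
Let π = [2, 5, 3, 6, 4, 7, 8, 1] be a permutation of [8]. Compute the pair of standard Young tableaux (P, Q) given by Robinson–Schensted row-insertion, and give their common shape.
P = [1, 3, 4, 7, 8] / [2, 6] / [5];  Q = [1, 2, 4, 6, 7] / [3, 5] / [8];  common shape = (5, 2, 1)

Row-insert the values π_1, π_2, … into P one at a time, bumping the leftmost entry strictly greater than the inserted value down to the next row. The recording tableau Q records, in position (i, j), the step at which that cell was added to P.
  Insert 2 (step 1): P = [2];  Q = [1]
  Insert 5 (step 2): P = [2, 5];  Q = [1, 2]
  Insert 3 (step 3): P = [2, 3] / [5];  Q = [1, 2] / [3]
  Insert 6 (step 4): P = [2, 3, 6] / [5];  Q = [1, 2, 4] / [3]
  Insert 4 (step 5): P = [2, 3, 4] / [5, 6];  Q = [1, 2, 4] / [3, 5]
  Insert 7 (step 6): P = [2, 3, 4, 7] / [5, 6];  Q = [1, 2, 4, 6] / [3, 5]
  Insert 8 (step 7): P = [2, 3, 4, 7, 8] / [5, 6];  Q = [1, 2, 4, 6, 7] / [3, 5]
  Insert 1 (step 8): P = [1, 3, 4, 7, 8] / [2, 6] / [5];  Q = [1, 2, 4, 6, 7] / [3, 5] / [8]
Final shape: (5, 2, 1).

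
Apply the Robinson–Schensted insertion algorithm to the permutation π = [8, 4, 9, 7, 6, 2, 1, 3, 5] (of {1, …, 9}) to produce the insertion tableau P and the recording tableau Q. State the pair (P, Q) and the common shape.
P = [1, 3, 5] / [2, 6] / [4, 9] / [7] / [8];  Q = [1, 3, 9] / [2, 4] / [5, 8] / [6] / [7];  common shape = (3, 2, 2, 1, 1)

Row-insert the values π_1, π_2, … into P one at a time, bumping the leftmost entry strictly greater than the inserted value down to the next row. The recording tableau Q records, in position (i, j), the step at which that cell was added to P.
  Insert 8 (step 1): P = [8];  Q = [1]
  Insert 4 (step 2): P = [4] / [8];  Q = [1] / [2]
  Insert 9 (step 3): P = [4, 9] / [8];  Q = [1, 3] / [2]
  Insert 7 (step 4): P = [4, 7] / [8, 9];  Q = [1, 3] / [2, 4]
  Insert 6 (step 5): P = [4, 6] / [7, 9] / [8];  Q = [1, 3] / [2, 4] / [5]
  Insert 2 (step 6): P = [2, 6] / [4, 9] / [7] / [8];  Q = [1, 3] / [2, 4] / [5] / [6]
  Insert 1 (step 7): P = [1, 6] / [2, 9] / [4] / [7] / [8];  Q = [1, 3] / [2, 4] / [5] / [6] / [7]
  Insert 3 (step 8): P = [1, 3] / [2, 6] / [4, 9] / [7] / [8];  Q = [1, 3] / [2, 4] / [5, 8] / [6] / [7]
  Insert 5 (step 9): P = [1, 3, 5] / [2, 6] / [4, 9] / [7] / [8];  Q = [1, 3, 9] / [2, 4] / [5, 8] / [6] / [7]
Final shape: (3, 2, 2, 1, 1).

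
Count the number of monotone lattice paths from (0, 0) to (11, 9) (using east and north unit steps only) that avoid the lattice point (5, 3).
Number of paths = 116216

Total paths from (0, 0) to (11, 9): C(20, 11) = 167960. Paths through (5, 3): (paths (0, 0) → (5, 3)) × (paths (5, 3) → (11, 9)) = C(8, 5) · C(12, 6) = 56 · 924 = 51744. Avoidance count = 167960 − 51744 = 116216.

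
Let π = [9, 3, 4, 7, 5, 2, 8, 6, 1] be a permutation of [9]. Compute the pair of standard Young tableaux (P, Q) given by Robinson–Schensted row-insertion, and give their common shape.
P = [1, 4, 5, 6] / [2, 8] / [3] / [7] / [9];  Q = [1, 3, 4, 7] / [2, 8] / [5] / [6] / [9];  common shape = (4, 2, 1, 1, 1)

Row-insert the values π_1, π_2, … into P one at a time, bumping the leftmost entry strictly greater than the inserted value down to the next row. The recording tableau Q records, in position (i, j), the step at which that cell was added to P.
  Insert 9 (step 1): P = [9];  Q = [1]
  Insert 3 (step 2): P = [3] / [9];  Q = [1] / [2]
  Insert 4 (step 3): P = [3, 4] / [9];  Q = [1, 3] / [2]
  Insert 7 (step 4): P = [3, 4, 7] / [9];  Q = [1, 3, 4] / [2]
  Insert 5 (step 5): P = [3, 4, 5] / [7] / [9];  Q = [1, 3, 4] / [2] / [5]
  Insert 2 (step 6): P = [2, 4, 5] / [3] / [7] / [9];  Q = [1, 3, 4] / [2] / [5] / [6]
  Insert 8 (step 7): P = [2, 4, 5, 8] / [3] / [7] / [9];  Q = [1, 3, 4, 7] / [2] / [5] / [6]
  Insert 6 (step 8): P = [2, 4, 5, 6] / [3, 8] / [7] / [9];  Q = [1, 3, 4, 7] / [2, 8] / [5] / [6]
  Insert 1 (step 9): P = [1, 4, 5, 6] / [2, 8] / [3] / [7] / [9];  Q = [1, 3, 4, 7] / [2, 8] / [5] / [6] / [9]
Final shape: (4, 2, 1, 1, 1).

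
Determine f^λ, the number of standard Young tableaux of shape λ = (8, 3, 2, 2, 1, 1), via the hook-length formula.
# SYT of shape (8, 3, 2, 2, 1, 1) = 1454112

Hook-length formula: f^λ = n! / Π hook(c), product over all cells c of the Young diagram. For λ = (8, 3, 2, 2, 1, 1), n = 17 boxes. Hook lengths by row (left-to-right, top-to-bottom): [13, 10, 7, 5, 4, 3, 2, 1]; [7, 4, 1]; [5, 2]; [4, 1]; [2]; [1]. Product of hooks = 244608000. So f^λ = 17! / 244608000 = 355687428096000 / 244608000 = 1454112.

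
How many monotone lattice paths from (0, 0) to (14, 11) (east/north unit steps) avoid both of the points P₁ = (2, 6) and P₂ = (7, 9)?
Number of paths = 3928744

Inclusion–exclusion. Total paths: C(25, 14) = 4457400. Through P₁: C(8, 2)·C(17, 12) = 173264. Through P₂: C(16, 7)·C(9, 7) = 411840. Since P₁ is strictly southwest of P₂, a monotone path through both must visit P₁ then P₂; paths through both = C(8, 2)·C(8, 5)·C(9, 7) = 56448. Avoid both = 4457400 − 173264 − 411840 + 56448 = 3928744.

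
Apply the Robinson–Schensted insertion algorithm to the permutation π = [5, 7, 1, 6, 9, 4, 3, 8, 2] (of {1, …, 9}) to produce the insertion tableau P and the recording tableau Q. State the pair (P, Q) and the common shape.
P = [1, 2, 8] / [3, 6, 9] / [4] / [5] / [7];  Q = [1, 2, 5] / [3, 4, 8] / [6] / [7] / [9];  common shape = (3, 3, 1, 1, 1)

Row-insert the values π_1, π_2, … into P one at a time, bumping the leftmost entry strictly greater than the inserted value down to the next row. The recording tableau Q records, in position (i, j), the step at which that cell was added to P.
  Insert 5 (step 1): P = [5];  Q = [1]
  Insert 7 (step 2): P = [5, 7];  Q = [1, 2]
  Insert 1 (step 3): P = [1, 7] / [5];  Q = [1, 2] / [3]
  Insert 6 (step 4): P = [1, 6] / [5, 7];  Q = [1, 2] / [3, 4]
  Insert 9 (step 5): P = [1, 6, 9] / [5, 7];  Q = [1, 2, 5] / [3, 4]
  Insert 4 (step 6): P = [1, 4, 9] / [5, 6] / [7];  Q = [1, 2, 5] / [3, 4] / [6]
  Insert 3 (step 7): P = [1, 3, 9] / [4, 6] / [5] / [7];  Q = [1, 2, 5] / [3, 4] / [6] / [7]
  Insert 8 (step 8): P = [1, 3, 8] / [4, 6, 9] / [5] / [7];  Q = [1, 2, 5] / [3, 4, 8] / [6] / [7]
  Insert 2 (step 9): P = [1, 2, 8] / [3, 6, 9] / [4] / [5] / [7];  Q = [1, 2, 5] / [3, 4, 8] / [6] / [7] / [9]
Final shape: (3, 3, 1, 1, 1).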